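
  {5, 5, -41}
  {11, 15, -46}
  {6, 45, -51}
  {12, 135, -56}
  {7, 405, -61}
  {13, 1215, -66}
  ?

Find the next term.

First value goes 5, 11, 6, 12, 7, 13 → 8 (alternating steps +6, −5, +6, −5, …).
Second value: 5, 15, 45, 135, 405, 1215 → 3645 (×3 each step).
Third value: −5 each step, so -41, -46, -51, -56, -61, -66 → -71.
So the next term is {8, 3645, -71}.

{8, 3645, -71}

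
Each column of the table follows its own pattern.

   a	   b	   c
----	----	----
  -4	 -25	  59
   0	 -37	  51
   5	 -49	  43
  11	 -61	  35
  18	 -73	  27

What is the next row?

26  -85  19

Column a: differences are 4, 5, 6, … (increasing by 1 each time), so -4, 0, 5, 11, 18 → 26.
For the column b, −12 each step: -25, -37, -49, -61, -73 → -85.
Column c: −8 each step; 59, 51, 43, 35, 27 → 19.
Putting it together: 26  -85  19.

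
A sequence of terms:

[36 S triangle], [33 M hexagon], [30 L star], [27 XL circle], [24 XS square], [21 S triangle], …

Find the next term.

First coordinate — −3 each step: 36, 33, 30, 27, 24, 21 → 18.
Size: repeats S → M → L → XL → XS, so S, M, L, XL, XS, S → M.
Shape: triangle, hexagon, star, circle, square, triangle → hexagon (repeats triangle → hexagon → star → circle → square).
Putting it together: [18 M hexagon].

[18 M hexagon]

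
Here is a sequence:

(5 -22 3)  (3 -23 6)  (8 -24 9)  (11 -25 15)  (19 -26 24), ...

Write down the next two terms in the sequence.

First part — each term is the sum of the two before it: 5, 3, 8, 11, 19 → 30 → 49.
Second part: -22, -23, -24, -25, -26 → -27 → -28 (−1 each step).
Third part: each term is the sum of the two before it; 3, 6, 9, 15, 24 → 39 → 63.
Putting the parts together: (30 -27 39) and then (49 -28 63).

(30 -27 39), (49 -28 63)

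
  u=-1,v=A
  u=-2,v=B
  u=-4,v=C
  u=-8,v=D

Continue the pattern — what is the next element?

u=-16,v=E

U: -1, -2, -4, -8 → -16 (×2 each step).
V: letters move forward 1 place in the alphabet; A, B, C, D → E.
So the next element is u=-16,v=E.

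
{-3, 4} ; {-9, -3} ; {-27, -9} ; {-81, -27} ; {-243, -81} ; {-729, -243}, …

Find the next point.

First part — ×3 each step: -3, -9, -27, -81, -243, -729 → -2187.
Second part: always the previous value of the first part, so 4, -3, -9, -27, -81, -243 → -729.
Combining the parts gives {-2187, -729}.

{-2187, -729}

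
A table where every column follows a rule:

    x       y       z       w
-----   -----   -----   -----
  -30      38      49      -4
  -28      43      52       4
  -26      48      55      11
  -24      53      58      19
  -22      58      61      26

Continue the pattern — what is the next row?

-20  63  64  34

Column x: +2 each step; -30, -28, -26, -24, -22 → -20.
Column y goes 38, 43, 48, 53, 58 → 63 (+5 each step).
Column z: 49, 52, 55, 58, 61 → 64 (+3 each step).
Column w: alternating steps +8, +7, +8, +7, …; -4, 4, 11, 19, 26 → 34.
So the next row is -20  63  64  34.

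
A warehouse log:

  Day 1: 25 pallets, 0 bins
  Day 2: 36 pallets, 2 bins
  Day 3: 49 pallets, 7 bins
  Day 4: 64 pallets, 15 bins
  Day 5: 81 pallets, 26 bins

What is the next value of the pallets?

100

For the pallets, perfect squares: 5², 6², 7², …: 25, 36, 49, 64, 81 → 100.
Bins goes 0, 2, 7, 15, 26 → 40 (differences are 2, 5, 8, … (increasing by 3 each time)).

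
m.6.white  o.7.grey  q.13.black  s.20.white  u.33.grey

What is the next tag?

w.53.black

Letter: letters move forward 2 places in the alphabet; m, o, q, s, u → w.
For the second component, each term is the sum of the two before it: 6, 7, 13, 20, 33 → 53.
Shade goes white, grey, black, white, grey → black (repeats white → grey → black).
Combining the parts gives w.53.black.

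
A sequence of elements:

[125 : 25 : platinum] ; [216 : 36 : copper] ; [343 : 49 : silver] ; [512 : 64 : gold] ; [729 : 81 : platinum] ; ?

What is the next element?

First part goes 125, 216, 343, 512, 729 → 1000 (perfect cubes: 5³, 6³, 7³, …).
Second part: perfect squares: 5², 6², 7², …; 25, 36, 49, 64, 81 → 100.
Metal: repeats platinum → copper → silver → gold; platinum, copper, silver, gold, platinum → copper.
Putting it together: [1000 : 100 : copper].

[1000 : 100 : copper]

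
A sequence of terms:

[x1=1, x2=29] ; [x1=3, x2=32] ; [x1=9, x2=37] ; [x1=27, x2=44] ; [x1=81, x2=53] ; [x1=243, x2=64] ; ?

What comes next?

[x1=729, x2=77]

For the x1, ×3 each step: 1, 3, 9, 27, 81, 243 → 729.
X2 — differences are 3, 5, 7, … (increasing by 2 each time): 29, 32, 37, 44, 53, 64 → 77.
Putting it together: [x1=729, x2=77].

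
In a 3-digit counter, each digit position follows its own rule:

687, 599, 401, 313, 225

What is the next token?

First digit — −1 each step, mod 10: 6, 5, 4, 3, 2 → 1.
Second digit: 8, 9, 0, 1, 2 → 3 (+1 each step, mod 10).
Third digit goes 7, 9, 1, 3, 5 → 7 (+2 each step, mod 10).
So the next token is 137.

137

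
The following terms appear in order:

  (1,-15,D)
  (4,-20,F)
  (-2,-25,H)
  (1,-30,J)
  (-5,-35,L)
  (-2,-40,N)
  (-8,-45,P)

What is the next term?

First value: alternating steps +3, −6, +3, −6, …, so 1, 4, -2, 1, -5, -2, -8 → -5.
Second value: -15, -20, -25, -30, -35, -40, -45 → -50 (−5 each step).
Letter: D, F, H, J, L, N, P → R (letters move forward 2 places in the alphabet).
Putting it together: (-5,-50,R).

(-5,-50,R)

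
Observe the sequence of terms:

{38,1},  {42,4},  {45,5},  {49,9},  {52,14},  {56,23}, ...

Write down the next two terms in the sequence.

First coordinate: alternating steps +4, +3, +4, +3, …; 38, 42, 45, 49, 52, 56 → 59 → 63.
Second coordinate: 1, 4, 5, 9, 14, 23 → 37 → 60 (each term is the sum of the two before it).
Putting the parts together: {59,37} and then {63,60}.

{59,37}, {63,60}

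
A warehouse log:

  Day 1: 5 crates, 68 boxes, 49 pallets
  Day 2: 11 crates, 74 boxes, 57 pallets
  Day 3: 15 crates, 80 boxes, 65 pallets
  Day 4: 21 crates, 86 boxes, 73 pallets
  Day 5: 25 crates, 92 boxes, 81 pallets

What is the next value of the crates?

Crates goes 5, 11, 15, 21, 25 → 31 (alternating steps +6, +4, +6, +4, …).
Boxes: +6 each step, so 68, 74, 80, 86, 92 → 98.
Pallets — +8 each step: 49, 57, 65, 73, 81 → 89.

31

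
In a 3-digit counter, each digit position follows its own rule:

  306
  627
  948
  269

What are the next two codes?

First digit goes 3, 6, 9, 2 → 5 → 8 (+3 each step, mod 10).
Second digit: +2 each step, mod 10, so 0, 2, 4, 6 → 8 → 0.
Third digit: +1 each step, mod 10; 6, 7, 8, 9 → 0 → 1.
Putting the parts together: 580 and then 801.

580 then 801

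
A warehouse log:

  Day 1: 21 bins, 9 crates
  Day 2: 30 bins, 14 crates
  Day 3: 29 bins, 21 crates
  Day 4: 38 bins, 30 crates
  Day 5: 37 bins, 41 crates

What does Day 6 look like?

Bins: alternating steps +9, −1, +9, −1, …; 21, 30, 29, 38, 37 → 46.
Crates: 9, 14, 21, 30, 41 → 54 (differences are 5, 7, 9, … (increasing by 2 each time)).
So the next row is 46 bins, 54 crates.

46 bins, 54 crates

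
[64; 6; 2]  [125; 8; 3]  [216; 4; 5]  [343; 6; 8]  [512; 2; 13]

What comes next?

[729; 4; 21]

First slot goes 64, 125, 216, 343, 512 → 729 (perfect cubes: 4³, 5³, 6³, …).
Second slot goes 6, 8, 4, 6, 2 → 4 (alternating steps +2, −4, +2, −4, …).
Third slot: each term is the sum of the two before it; 2, 3, 5, 8, 13 → 21.
So the next element is [729; 4; 21].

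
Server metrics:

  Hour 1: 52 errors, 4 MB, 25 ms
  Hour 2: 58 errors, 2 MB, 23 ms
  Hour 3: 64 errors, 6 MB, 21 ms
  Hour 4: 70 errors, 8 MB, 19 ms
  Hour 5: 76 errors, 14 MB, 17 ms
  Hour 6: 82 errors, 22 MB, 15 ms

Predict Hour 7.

88 errors, 36 MB, 13 ms

Errors: +6 each step; 52, 58, 64, 70, 76, 82 → 88.
MB: each term is the sum of the two before it, so 4, 2, 6, 8, 14, 22 → 36.
For the ms, −2 each step: 25, 23, 21, 19, 17, 15 → 13.
Combining the parts gives 88 errors, 36 MB, 13 ms.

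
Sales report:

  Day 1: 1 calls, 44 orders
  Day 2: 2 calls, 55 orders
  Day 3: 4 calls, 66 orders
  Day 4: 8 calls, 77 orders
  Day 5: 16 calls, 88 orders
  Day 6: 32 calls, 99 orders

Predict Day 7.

64 calls, 110 orders

Calls: ×2 each step, so 1, 2, 4, 8, 16, 32 → 64.
Orders — +11 each step: 44, 55, 66, 77, 88, 99 → 110.
Putting it together: 64 calls, 110 orders.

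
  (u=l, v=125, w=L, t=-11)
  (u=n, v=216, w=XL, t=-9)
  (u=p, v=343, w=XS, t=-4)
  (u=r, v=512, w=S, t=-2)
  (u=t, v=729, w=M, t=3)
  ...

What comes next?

(u=v, v=1000, w=L, t=5)

U — letters move forward 2 places in the alphabet: l, n, p, r, t → v.
V: 125, 216, 343, 512, 729 → 1000 (perfect cubes: 5³, 6³, 7³, …).
W: runs through clothing sizes XS→XL; L, XL, XS, S, M → L.
T — alternating steps +2, +5, +2, +5, …: -11, -9, -4, -2, 3 → 5.
Putting it together: (u=v, v=1000, w=L, t=5).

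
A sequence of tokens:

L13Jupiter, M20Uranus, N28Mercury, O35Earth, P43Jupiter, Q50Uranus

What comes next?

R58Mercury

Letter: L, M, N, O, P, Q → R (letters move forward 1 place in the alphabet).
Second component: 13, 20, 28, 35, 43, 50 → 58 (alternating steps +7, +8, +7, +8, …).
For the planet, repeats Jupiter → Uranus → Mercury → Earth: Jupiter, Uranus, Mercury, Earth, Jupiter, Uranus → Mercury.
So the next token is R58Mercury.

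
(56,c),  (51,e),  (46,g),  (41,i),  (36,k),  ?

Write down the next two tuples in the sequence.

First slot goes 56, 51, 46, 41, 36 → 31 → 26 (−5 each step).
Letter — letters move forward 2 places in the alphabet: c, e, g, i, k → m → o.
So the next two tuples are (31,m) and (26,o).

(31,m), (26,o)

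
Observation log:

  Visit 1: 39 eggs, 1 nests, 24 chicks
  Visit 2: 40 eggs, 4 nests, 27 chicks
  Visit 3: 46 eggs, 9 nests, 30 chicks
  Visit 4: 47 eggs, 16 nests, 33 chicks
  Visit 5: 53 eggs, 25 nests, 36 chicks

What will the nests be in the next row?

For the eggs, alternating steps +1, +6, +1, +6, …: 39, 40, 46, 47, 53 → 54.
Nests goes 1, 4, 9, 16, 25 → 36 (perfect squares: 1², 2², 3², …).
Chicks: +3 each step, so 24, 27, 30, 33, 36 → 39.

36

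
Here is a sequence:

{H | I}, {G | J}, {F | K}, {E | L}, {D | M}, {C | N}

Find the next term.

{B | O}

First letter: H, G, F, E, D, C → B (letters move back 1 place in the alphabet).
Second letter: letters move forward 1 place in the alphabet, so I, J, K, L, M, N → O.
Combining the parts gives {B | O}.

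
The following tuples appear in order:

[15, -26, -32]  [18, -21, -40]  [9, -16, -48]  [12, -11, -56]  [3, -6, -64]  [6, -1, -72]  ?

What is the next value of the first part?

-3

First part: alternating steps +3, −9, +3, −9, …, so 15, 18, 9, 12, 3, 6 → -3.
Second part: -26, -21, -16, -11, -6, -1 → 4 (+5 each step).
Third part goes -32, -40, -48, -56, -64, -72 → -80 (−8 each step).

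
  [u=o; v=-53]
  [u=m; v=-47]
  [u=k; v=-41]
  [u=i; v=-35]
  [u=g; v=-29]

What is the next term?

U: o, m, k, i, g → e (letters move back 2 places in the alphabet).
V: +6 each step; -53, -47, -41, -35, -29 → -23.
Combining the parts gives [u=e; v=-23].

[u=e; v=-23]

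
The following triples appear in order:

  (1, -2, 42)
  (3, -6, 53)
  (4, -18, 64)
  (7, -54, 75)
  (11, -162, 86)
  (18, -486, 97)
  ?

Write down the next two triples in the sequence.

(29, -1458, 108), (47, -4374, 119)

First part — each term is the sum of the two before it: 1, 3, 4, 7, 11, 18 → 29 → 47.
Second part: ×3 each step, so -2, -6, -18, -54, -162, -486 → -1458 → -4374.
Third part — +11 each step: 42, 53, 64, 75, 86, 97 → 108 → 119.
Putting the parts together: (29, -1458, 108) and then (47, -4374, 119).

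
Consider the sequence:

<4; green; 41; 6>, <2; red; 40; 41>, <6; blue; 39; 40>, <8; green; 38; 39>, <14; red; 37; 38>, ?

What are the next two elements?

<22; blue; 36; 37>, <36; green; 35; 36>

First coordinate — each term is the sum of the two before it: 4, 2, 6, 8, 14 → 22 → 36.
Colour: repeats green → red → blue, so green, red, blue, green, red → blue → green.
For the third coordinate, −1 each step: 41, 40, 39, 38, 37 → 36 → 35.
Fourth coordinate — always the previous value of the third coordinate: 6, 41, 40, 39, 38 → 37 → 36.
So the next two elements are <22; blue; 36; 37> and <36; green; 35; 36>.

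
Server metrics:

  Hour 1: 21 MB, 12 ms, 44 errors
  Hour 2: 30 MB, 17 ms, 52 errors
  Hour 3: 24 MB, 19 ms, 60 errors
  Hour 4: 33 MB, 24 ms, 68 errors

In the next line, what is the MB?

27

MB goes 21, 30, 24, 33 → 27 (alternating steps +9, −6, +9, −6, …).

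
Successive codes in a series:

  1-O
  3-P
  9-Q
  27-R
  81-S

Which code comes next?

First component: ×3 each step, so 1, 3, 9, 27, 81 → 243.
Letter: letters move forward 1 place in the alphabet, so O, P, Q, R, S → T.
Putting it together: 243-T.

243-T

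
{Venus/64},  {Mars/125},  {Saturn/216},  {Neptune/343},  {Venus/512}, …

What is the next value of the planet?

Mars

For the planet, repeats Venus → Mars → Saturn → Neptune: Venus, Mars, Saturn, Neptune, Venus → Mars.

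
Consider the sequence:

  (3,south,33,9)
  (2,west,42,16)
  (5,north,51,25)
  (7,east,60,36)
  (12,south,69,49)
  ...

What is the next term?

(19,west,78,64)

For the first component, each term is the sum of the two before it: 3, 2, 5, 7, 12 → 19.
For the direction, repeats south → west → north → east: south, west, north, east, south → west.
Third component goes 33, 42, 51, 60, 69 → 78 (+9 each step).
Fourth component: perfect squares: 3², 4², 5², …, so 9, 16, 25, 36, 49 → 64.
Putting it together: (19,west,78,64).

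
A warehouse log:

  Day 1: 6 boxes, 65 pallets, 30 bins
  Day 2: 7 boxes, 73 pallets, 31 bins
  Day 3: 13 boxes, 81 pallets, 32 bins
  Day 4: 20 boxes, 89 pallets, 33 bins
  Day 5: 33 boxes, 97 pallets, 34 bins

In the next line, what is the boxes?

53

Boxes goes 6, 7, 13, 20, 33 → 53 (each term is the sum of the two before it).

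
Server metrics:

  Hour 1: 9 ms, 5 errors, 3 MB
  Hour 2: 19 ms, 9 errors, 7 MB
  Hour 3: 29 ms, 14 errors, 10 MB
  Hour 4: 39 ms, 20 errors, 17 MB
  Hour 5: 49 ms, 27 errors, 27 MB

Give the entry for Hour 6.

59 ms, 35 errors, 44 MB

Ms: +10 each step; 9, 19, 29, 39, 49 → 59.
Errors: 5, 9, 14, 20, 27 → 35 (differences are 4, 5, 6, … (increasing by 1 each time)).
MB — each term is the sum of the two before it: 3, 7, 10, 17, 27 → 44.
Putting it together: 59 ms, 35 errors, 44 MB.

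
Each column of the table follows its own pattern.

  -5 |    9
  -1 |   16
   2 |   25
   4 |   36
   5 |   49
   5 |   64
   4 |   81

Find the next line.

First component — differences are 4, 3, 2, … (decreasing by 1 each time): -5, -1, 2, 4, 5, 5, 4 → 2.
Second component: perfect squares: 3², 4², 5², …, so 9, 16, 25, 36, 49, 64, 81 → 100.
Putting it together: 2  100.

2  100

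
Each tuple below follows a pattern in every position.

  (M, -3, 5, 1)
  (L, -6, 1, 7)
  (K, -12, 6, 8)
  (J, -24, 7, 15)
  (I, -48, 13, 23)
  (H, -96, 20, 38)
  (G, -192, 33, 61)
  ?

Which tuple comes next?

Letter — letters move back 1 place in the alphabet: M, L, K, J, I, H, G → F.
For the second slot, ×2 each step: -3, -6, -12, -24, -48, -96, -192 → -384.
For the third slot, each term is the sum of the two before it: 5, 1, 6, 7, 13, 20, 33 → 53.
Fourth slot: each term is the sum of the two before it; 1, 7, 8, 15, 23, 38, 61 → 99.
Combining the parts gives (F, -384, 53, 99).

(F, -384, 53, 99)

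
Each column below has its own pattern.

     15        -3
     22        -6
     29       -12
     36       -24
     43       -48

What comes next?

50  -96

For the first component, +7 each step: 15, 22, 29, 36, 43 → 50.
For the second component, ×2 each step: -3, -6, -12, -24, -48 → -96.
Putting it together: 50  -96.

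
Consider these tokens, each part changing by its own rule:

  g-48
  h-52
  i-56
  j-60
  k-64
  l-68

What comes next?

Letter: letters move forward 1 place in the alphabet; g, h, i, j, k, l → m.
For the second component, +4 each step: 48, 52, 56, 60, 64, 68 → 72.
So the next token is m-72.

m-72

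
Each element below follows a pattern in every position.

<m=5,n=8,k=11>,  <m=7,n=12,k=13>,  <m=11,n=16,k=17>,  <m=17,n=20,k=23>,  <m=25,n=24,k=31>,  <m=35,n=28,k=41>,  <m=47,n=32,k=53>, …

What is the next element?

<m=61,n=36,k=67>

M: differences are 2, 4, 6, … (increasing by 2 each time); 5, 7, 11, 17, 25, 35, 47 → 61.
N — +4 each step: 8, 12, 16, 20, 24, 28, 32 → 36.
K: always 6 more than the m; 11, 13, 17, 23, 31, 41, 53 → 67.
Combining the parts gives <m=61,n=36,k=67>.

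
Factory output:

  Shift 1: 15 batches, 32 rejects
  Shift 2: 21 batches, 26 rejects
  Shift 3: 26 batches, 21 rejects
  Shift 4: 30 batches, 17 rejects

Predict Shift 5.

Batches goes 15, 21, 26, 30 → 33 (differences are 6, 5, 4, … (decreasing by 1 each time)).
For the rejects, together with the batches always sums to 47: 32, 26, 21, 17 → 14.
Putting it together: 33 batches, 14 rejects.

33 batches, 14 rejects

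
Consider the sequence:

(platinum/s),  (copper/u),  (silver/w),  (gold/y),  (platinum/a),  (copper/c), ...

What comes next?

(silver/e)

For the metal, repeats platinum → copper → silver → gold: platinum, copper, silver, gold, platinum, copper → silver.
Letter goes s, u, w, y, a, c → e (letters move forward 2 places in the alphabet, wrapping Z→A).
Combining the parts gives (silver/e).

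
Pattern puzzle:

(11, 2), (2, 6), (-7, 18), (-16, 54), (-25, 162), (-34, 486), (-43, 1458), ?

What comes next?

(-52, 4374)

First component — −9 each step: 11, 2, -7, -16, -25, -34, -43 → -52.
For the second component, ×3 each step: 2, 6, 18, 54, 162, 486, 1458 → 4374.
So the next term is (-52, 4374).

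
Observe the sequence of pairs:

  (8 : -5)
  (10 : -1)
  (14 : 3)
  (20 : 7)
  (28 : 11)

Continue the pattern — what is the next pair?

First slot: differences are 2, 4, 6, … (increasing by 2 each time); 8, 10, 14, 20, 28 → 38.
Second slot: +4 each step; -5, -1, 3, 7, 11 → 15.
So the next pair is (38 : 15).

(38 : 15)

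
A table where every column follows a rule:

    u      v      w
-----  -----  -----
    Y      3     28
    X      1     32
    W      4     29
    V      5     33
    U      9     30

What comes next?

Column u: Y, X, W, V, U → T (letters move back 1 place in the alphabet).
Column v — each term is the sum of the two before it: 3, 1, 4, 5, 9 → 14.
Column w: alternating steps +4, −3, +4, −3, …, so 28, 32, 29, 33, 30 → 34.
Putting it together: T  14  34.

T  14  34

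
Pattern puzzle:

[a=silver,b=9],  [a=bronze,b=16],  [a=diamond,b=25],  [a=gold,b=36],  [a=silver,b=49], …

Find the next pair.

[a=bronze,b=64]

A: repeats silver → bronze → diamond → gold, so silver, bronze, diamond, gold, silver → bronze.
B: perfect squares: 3², 4², 5², …, so 9, 16, 25, 36, 49 → 64.
Combining the parts gives [a=bronze,b=64].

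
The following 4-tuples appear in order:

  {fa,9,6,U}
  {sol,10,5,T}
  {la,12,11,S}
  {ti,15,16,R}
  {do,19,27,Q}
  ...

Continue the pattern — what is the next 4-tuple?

{re,24,43,P}

Note: fa, sol, la, ti, do → re (runs through the solfège scale do→ti).
For the second coordinate, differences are 1, 2, 3, … (increasing by 1 each time): 9, 10, 12, 15, 19 → 24.
Third coordinate — each term is the sum of the two before it: 6, 5, 11, 16, 27 → 43.
Letter: U, T, S, R, Q → P (letters move back 1 place in the alphabet).
So the next 4-tuple is {re,24,43,P}.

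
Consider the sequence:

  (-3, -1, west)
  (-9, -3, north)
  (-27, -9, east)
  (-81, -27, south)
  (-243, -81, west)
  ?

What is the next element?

For the first value, ×3 each step: -3, -9, -27, -81, -243 → -729.
For the second value, ×3 each step: -1, -3, -9, -27, -81 → -243.
Direction: repeats west → north → east → south, so west, north, east, south, west → north.
Putting it together: (-729, -243, north).

(-729, -243, north)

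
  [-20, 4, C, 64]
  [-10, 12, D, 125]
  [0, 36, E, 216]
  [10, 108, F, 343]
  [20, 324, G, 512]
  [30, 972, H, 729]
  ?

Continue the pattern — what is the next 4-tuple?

[40, 2916, I, 1000]

First value: +10 each step; -20, -10, 0, 10, 20, 30 → 40.
Second value — ×3 each step: 4, 12, 36, 108, 324, 972 → 2916.
Letter: C, D, E, F, G, H → I (letters move forward 1 place in the alphabet).
For the fourth value, perfect cubes: 4³, 5³, 6³, …: 64, 125, 216, 343, 512, 729 → 1000.
Putting it together: [40, 2916, I, 1000].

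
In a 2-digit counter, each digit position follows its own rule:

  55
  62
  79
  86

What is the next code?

93

First digit: +1 each step, mod 10; 5, 6, 7, 8 → 9.
Second digit: −3 each step, mod 10, so 5, 2, 9, 6 → 3.
Putting it together: 93.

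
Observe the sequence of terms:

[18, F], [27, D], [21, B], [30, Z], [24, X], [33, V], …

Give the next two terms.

[27, T], [36, R]

First component — alternating steps +9, −6, +9, −6, …: 18, 27, 21, 30, 24, 33 → 27 → 36.
Letter — letters move back 2 places in the alphabet, wrapping A→Z: F, D, B, Z, X, V → T → R.
Putting the parts together: [27, T] and then [36, R].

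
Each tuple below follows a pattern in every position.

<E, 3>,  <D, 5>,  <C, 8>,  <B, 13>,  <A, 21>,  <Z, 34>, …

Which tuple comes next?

Letter: letters move back 1 place in the alphabet, wrapping A→Z; E, D, C, B, A, Z → Y.
Second coordinate — each term is the sum of the two before it: 3, 5, 8, 13, 21, 34 → 55.
Combining the parts gives <Y, 55>.

<Y, 55>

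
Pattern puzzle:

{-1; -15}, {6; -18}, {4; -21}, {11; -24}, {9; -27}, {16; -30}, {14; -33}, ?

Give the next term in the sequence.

First component: -1, 6, 4, 11, 9, 16, 14 → 21 (alternating steps +7, −2, +7, −2, …).
Second component: −3 each step, so -15, -18, -21, -24, -27, -30, -33 → -36.
Combining the parts gives {21; -36}.

{21; -36}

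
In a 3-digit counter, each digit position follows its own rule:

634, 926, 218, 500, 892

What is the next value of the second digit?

8

Second digit goes 3, 2, 1, 0, 9 → 8 (−1 each step, mod 10).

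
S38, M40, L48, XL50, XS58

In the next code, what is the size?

S

Size goes S, M, L, XL, XS → S (runs through clothing sizes XS→XL).
Second component: 38, 40, 48, 50, 58 → 60 (alternating steps +2, +8, +2, +8, …).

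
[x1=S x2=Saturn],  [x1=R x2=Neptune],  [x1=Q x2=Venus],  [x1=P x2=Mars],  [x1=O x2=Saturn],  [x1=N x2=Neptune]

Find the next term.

[x1=M x2=Venus]

X1 — letters move back 1 place in the alphabet: S, R, Q, P, O, N → M.
X2 — repeats Saturn → Neptune → Venus → Mars: Saturn, Neptune, Venus, Mars, Saturn, Neptune → Venus.
Combining the parts gives [x1=M x2=Venus].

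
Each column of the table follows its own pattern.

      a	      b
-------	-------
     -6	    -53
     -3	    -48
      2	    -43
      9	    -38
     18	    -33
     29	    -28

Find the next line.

Column a goes -6, -3, 2, 9, 18, 29 → 42 (differences are 3, 5, 7, … (increasing by 2 each time)).
Column b: +5 each step, so -53, -48, -43, -38, -33, -28 → -23.
Combining the parts gives 42  -23.

42  -23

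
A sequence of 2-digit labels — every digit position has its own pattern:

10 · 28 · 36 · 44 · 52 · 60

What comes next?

78

First digit goes 1, 2, 3, 4, 5, 6 → 7 (+1 each step, mod 10).
Second digit: −2 each step, mod 10; 0, 8, 6, 4, 2, 0 → 8.
So the next label is 78.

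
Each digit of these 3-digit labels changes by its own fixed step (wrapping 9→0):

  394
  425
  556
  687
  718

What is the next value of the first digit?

8

First digit: +1 each step, mod 10; 3, 4, 5, 6, 7 → 8.
Second digit — +3 each step, mod 10: 9, 2, 5, 8, 1 → 4.
Third digit: +1 each step, mod 10, so 4, 5, 6, 7, 8 → 9.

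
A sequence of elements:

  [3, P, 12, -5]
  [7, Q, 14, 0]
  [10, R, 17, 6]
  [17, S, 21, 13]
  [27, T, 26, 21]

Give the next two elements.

First part: each term is the sum of the two before it, so 3, 7, 10, 17, 27 → 44 → 71.
Letter: letters move forward 1 place in the alphabet, so P, Q, R, S, T → U → V.
Third part: 12, 14, 17, 21, 26 → 32 → 39 (differences are 2, 3, 4, … (increasing by 1 each time)).
Fourth part: differences are 5, 6, 7, … (increasing by 1 each time); -5, 0, 6, 13, 21 → 30 → 40.
Putting the parts together: [44, U, 32, 30] and then [71, V, 39, 40].

[44, U, 32, 30], [71, V, 39, 40]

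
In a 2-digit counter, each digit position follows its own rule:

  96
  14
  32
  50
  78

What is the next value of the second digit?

Second digit — −2 each step, mod 10: 6, 4, 2, 0, 8 → 6.

6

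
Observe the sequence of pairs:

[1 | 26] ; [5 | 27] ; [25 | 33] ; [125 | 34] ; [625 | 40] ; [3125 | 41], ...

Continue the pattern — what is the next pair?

First coordinate: ×5 each step, so 1, 5, 25, 125, 625, 3125 → 15625.
For the second coordinate, alternating steps +1, +6, +1, +6, …: 26, 27, 33, 34, 40, 41 → 47.
Putting it together: [15625 | 47].

[15625 | 47]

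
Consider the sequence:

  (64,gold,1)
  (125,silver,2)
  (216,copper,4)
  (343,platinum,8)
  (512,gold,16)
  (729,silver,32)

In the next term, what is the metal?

Metal: repeats gold → silver → copper → platinum; gold, silver, copper, platinum, gold, silver → copper.

copper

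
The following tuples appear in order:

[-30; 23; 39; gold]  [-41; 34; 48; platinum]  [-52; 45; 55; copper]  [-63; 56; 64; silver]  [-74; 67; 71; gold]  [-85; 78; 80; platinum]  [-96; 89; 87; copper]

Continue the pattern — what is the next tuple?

First component: −11 each step; -30, -41, -52, -63, -74, -85, -96 → -107.
Second component goes 23, 34, 45, 56, 67, 78, 89 → 100 (+11 each step).
Third component: alternating steps +9, +7, +9, +7, …; 39, 48, 55, 64, 71, 80, 87 → 96.
Metal goes gold, platinum, copper, silver, gold, platinum, copper → silver (repeats gold → platinum → copper → silver).
So the next tuple is [-107; 100; 96; silver].

[-107; 100; 96; silver]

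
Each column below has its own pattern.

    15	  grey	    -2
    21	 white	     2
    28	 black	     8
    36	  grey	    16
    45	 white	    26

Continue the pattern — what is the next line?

55  black  38

First component goes 15, 21, 28, 36, 45 → 55 (differences are 6, 7, 8, … (increasing by 1 each time)).
Shade: repeats grey → white → black; grey, white, black, grey, white → black.
Third component — differences are 4, 6, 8, … (increasing by 2 each time): -2, 2, 8, 16, 26 → 38.
Putting it together: 55  black  38.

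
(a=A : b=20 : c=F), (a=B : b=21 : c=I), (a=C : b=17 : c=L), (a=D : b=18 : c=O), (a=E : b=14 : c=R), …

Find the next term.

(a=F : b=15 : c=U)

For the a, letters move forward 1 place in the alphabet: A, B, C, D, E → F.
B goes 20, 21, 17, 18, 14 → 15 (alternating steps +1, −4, +1, −4, …).
For the c, letters move forward 3 places in the alphabet: F, I, L, O, R → U.
Putting it together: (a=F : b=15 : c=U).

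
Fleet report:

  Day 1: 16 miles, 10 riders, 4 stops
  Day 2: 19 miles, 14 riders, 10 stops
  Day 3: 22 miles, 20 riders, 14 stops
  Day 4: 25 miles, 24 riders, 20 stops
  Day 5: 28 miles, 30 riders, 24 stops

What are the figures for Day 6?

Miles goes 16, 19, 22, 25, 28 → 31 (+3 each step).
For the riders, alternating steps +4, +6, +4, +6, …: 10, 14, 20, 24, 30 → 34.
Stops: 4, 10, 14, 20, 24 → 30 (always the previous value of the riders).
Putting it together: 31 miles, 34 riders, 30 stops.

31 miles, 34 riders, 30 stops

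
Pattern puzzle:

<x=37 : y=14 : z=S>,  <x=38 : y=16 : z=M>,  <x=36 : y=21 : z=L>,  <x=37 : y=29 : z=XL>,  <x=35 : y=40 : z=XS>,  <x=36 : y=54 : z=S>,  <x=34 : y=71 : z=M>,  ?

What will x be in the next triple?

35

X — alternating steps +1, −2, +1, −2, …: 37, 38, 36, 37, 35, 36, 34 → 35.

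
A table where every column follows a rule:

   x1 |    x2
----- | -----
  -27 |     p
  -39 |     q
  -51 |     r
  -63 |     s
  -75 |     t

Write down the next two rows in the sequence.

-87  u; -99  v

Column x1: -27, -39, -51, -63, -75 → -87 → -99 (−12 each step).
Column x2: letters move forward 1 place in the alphabet; p, q, r, s, t → u → v.
Putting the parts together: -87  u and then -99  v.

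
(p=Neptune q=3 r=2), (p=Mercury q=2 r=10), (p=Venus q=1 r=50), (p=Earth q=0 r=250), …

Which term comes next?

P: runs through the planets Mercury→Neptune; Neptune, Mercury, Venus, Earth → Mars.
Q — −1 each step: 3, 2, 1, 0 → -1.
For the r, ×5 each step: 2, 10, 50, 250 → 1250.
Combining the parts gives (p=Mars q=-1 r=1250).

(p=Mars q=-1 r=1250)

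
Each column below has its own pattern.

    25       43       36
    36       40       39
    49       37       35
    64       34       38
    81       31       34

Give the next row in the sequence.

First component: perfect squares: 5², 6², 7², …, so 25, 36, 49, 64, 81 → 100.
Second component: −3 each step; 43, 40, 37, 34, 31 → 28.
Third component: alternating steps +3, −4, +3, −4, …; 36, 39, 35, 38, 34 → 37.
So the next row is 100  28  37.

100  28  37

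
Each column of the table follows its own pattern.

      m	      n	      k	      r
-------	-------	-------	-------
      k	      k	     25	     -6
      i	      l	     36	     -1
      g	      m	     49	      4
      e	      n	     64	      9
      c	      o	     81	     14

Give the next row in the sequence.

a  p  100  19

For the column m, letters move back 2 places in the alphabet: k, i, g, e, c → a.
Column n: letters move forward 1 place in the alphabet; k, l, m, n, o → p.
Column k — perfect squares: 5², 6², 7², …: 25, 36, 49, 64, 81 → 100.
Column r — +5 each step: -6, -1, 4, 9, 14 → 19.
So the next row is a  p  100  19.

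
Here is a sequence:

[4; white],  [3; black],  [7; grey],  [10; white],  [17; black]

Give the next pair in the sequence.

[27; grey]

First component: each term is the sum of the two before it; 4, 3, 7, 10, 17 → 27.
Shade goes white, black, grey, white, black → grey (repeats white → black → grey).
So the next pair is [27; grey].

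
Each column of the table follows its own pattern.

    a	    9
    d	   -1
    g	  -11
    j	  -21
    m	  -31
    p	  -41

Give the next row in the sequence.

s  -51

Letter goes a, d, g, j, m, p → s (letters move forward 3 places in the alphabet).
For the second component, −10 each step: 9, -1, -11, -21, -31, -41 → -51.
Combining the parts gives s  -51.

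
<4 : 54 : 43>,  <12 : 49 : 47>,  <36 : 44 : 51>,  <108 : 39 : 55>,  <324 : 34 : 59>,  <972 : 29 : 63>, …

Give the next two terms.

First coordinate goes 4, 12, 36, 108, 324, 972 → 2916 → 8748 (×3 each step).
For the second coordinate, −5 each step: 54, 49, 44, 39, 34, 29 → 24 → 19.
Third coordinate: 43, 47, 51, 55, 59, 63 → 67 → 71 (+4 each step).
So the next two terms are <2916 : 24 : 67> and <8748 : 19 : 71>.

<2916 : 24 : 67>, <8748 : 19 : 71>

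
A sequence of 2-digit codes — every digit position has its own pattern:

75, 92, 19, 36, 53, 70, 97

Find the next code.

14

For the first digit, +2 each step, mod 10: 7, 9, 1, 3, 5, 7, 9 → 1.
For the second digit, −3 each step, mod 10: 5, 2, 9, 6, 3, 0, 7 → 4.
Combining the parts gives 14.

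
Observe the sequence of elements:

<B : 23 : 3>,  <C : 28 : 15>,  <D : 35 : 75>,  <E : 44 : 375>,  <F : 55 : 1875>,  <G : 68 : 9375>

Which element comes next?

<H : 83 : 46875>

Letter goes B, C, D, E, F, G → H (letters move forward 1 place in the alphabet).
Second entry: differences are 5, 7, 9, … (increasing by 2 each time), so 23, 28, 35, 44, 55, 68 → 83.
Third entry goes 3, 15, 75, 375, 1875, 9375 → 46875 (×5 each step).
So the next element is <H : 83 : 46875>.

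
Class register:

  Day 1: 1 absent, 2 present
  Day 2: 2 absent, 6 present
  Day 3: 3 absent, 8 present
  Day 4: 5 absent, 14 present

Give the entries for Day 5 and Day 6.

8 absent, 22 present; 13 absent, 36 present

Absent: each term is the sum of the two before it, so 1, 2, 3, 5 → 8 → 13.
Present goes 2, 6, 8, 14 → 22 → 36 (each term is the sum of the two before it).
Putting the parts together: 8 absent, 22 present and then 13 absent, 36 present.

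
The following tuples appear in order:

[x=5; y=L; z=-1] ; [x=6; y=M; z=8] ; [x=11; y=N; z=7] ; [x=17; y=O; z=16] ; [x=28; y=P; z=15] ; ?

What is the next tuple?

For the x, each term is the sum of the two before it: 5, 6, 11, 17, 28 → 45.
For the y, letters move forward 1 place in the alphabet: L, M, N, O, P → Q.
Z: alternating steps +9, −1, +9, −1, …, so -1, 8, 7, 16, 15 → 24.
So the next tuple is [x=45; y=Q; z=24].

[x=45; y=Q; z=24]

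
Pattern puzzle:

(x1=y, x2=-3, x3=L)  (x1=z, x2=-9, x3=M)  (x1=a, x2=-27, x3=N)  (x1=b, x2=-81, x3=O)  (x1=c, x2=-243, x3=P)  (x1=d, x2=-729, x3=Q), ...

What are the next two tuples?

X1: letters move forward 1 place in the alphabet, wrapping Z→A; y, z, a, b, c, d → e → f.
X2: ×3 each step, so -3, -9, -27, -81, -243, -729 → -2187 → -6561.
For the x3, letters move forward 1 place in the alphabet: L, M, N, O, P, Q → R → S.
Putting the parts together: (x1=e, x2=-2187, x3=R) and then (x1=f, x2=-6561, x3=S).

(x1=e, x2=-2187, x3=R), (x1=f, x2=-6561, x3=S)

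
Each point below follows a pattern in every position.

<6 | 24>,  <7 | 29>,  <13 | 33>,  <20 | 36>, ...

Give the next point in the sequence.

<33 | 38>

For the first entry, each term is the sum of the two before it: 6, 7, 13, 20 → 33.
Second entry: 24, 29, 33, 36 → 38 (differences are 5, 4, 3, … (decreasing by 1 each time)).
Putting it together: <33 | 38>.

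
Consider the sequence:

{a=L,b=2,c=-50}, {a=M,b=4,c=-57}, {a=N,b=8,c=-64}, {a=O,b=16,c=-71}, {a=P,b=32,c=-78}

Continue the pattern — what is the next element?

A: letters move forward 1 place in the alphabet, so L, M, N, O, P → Q.
B: ×2 each step; 2, 4, 8, 16, 32 → 64.
C: −7 each step, so -50, -57, -64, -71, -78 → -85.
So the next element is {a=Q,b=64,c=-85}.

{a=Q,b=64,c=-85}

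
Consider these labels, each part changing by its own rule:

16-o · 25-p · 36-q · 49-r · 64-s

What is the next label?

81-t

For the first component, perfect squares: 4², 5², 6², …: 16, 25, 36, 49, 64 → 81.
Letter: letters move forward 1 place in the alphabet, so o, p, q, r, s → t.
Putting it together: 81-t.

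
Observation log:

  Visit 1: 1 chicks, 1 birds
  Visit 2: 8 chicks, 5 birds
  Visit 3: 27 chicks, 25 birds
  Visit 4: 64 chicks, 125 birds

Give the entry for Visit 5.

For the chicks, perfect cubes: 1³, 2³, 3³, …: 1, 8, 27, 64 → 125.
Birds — ×5 each step: 1, 5, 25, 125 → 625.
Putting it together: 125 chicks, 625 birds.

125 chicks, 625 birds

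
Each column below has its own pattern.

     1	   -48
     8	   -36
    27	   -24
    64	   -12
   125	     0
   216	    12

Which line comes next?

343  24

First component goes 1, 8, 27, 64, 125, 216 → 343 (perfect cubes: 1³, 2³, 3³, …).
For the second component, +12 each step: -48, -36, -24, -12, 0, 12 → 24.
Combining the parts gives 343  24.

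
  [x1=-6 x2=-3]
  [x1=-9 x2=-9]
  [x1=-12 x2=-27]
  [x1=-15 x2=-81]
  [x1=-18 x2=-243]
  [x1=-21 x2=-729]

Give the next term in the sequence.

[x1=-24 x2=-2187]

X1: −3 each step; -6, -9, -12, -15, -18, -21 → -24.
X2: ×3 each step; -3, -9, -27, -81, -243, -729 → -2187.
Putting it together: [x1=-24 x2=-2187].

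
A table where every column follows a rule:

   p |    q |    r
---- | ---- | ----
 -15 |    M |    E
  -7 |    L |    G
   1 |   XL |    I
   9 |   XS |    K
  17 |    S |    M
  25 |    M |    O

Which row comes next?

33  L  Q

Column p goes -15, -7, 1, 9, 17, 25 → 33 (+8 each step).
Column q: M, L, XL, XS, S, M → L (repeats M → L → XL → XS → S).
Column r: letters move forward 2 places in the alphabet; E, G, I, K, M, O → Q.
Combining the parts gives 33  L  Q.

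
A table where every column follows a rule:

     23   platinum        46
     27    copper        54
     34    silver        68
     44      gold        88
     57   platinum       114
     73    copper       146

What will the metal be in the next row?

Metal goes platinum, copper, silver, gold, platinum, copper → silver (repeats platinum → copper → silver → gold).

silver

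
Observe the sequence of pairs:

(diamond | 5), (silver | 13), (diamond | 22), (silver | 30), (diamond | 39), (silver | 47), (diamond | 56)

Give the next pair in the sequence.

Rank goes diamond, silver, diamond, silver, diamond, silver, diamond → silver (alternates diamond ↔ silver).
Second slot — alternating steps +8, +9, +8, +9, …: 5, 13, 22, 30, 39, 47, 56 → 64.
So the next pair is (silver | 64).

(silver | 64)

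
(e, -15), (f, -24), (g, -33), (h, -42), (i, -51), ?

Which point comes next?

(j, -60)

For the letter, letters move forward 1 place in the alphabet: e, f, g, h, i → j.
For the second value, −9 each step: -15, -24, -33, -42, -51 → -60.
Putting it together: (j, -60).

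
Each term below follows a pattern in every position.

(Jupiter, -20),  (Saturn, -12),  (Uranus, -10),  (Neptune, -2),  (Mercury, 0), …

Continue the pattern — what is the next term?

Planet: runs through the planets Mercury→Neptune; Jupiter, Saturn, Uranus, Neptune, Mercury → Venus.
Second component: -20, -12, -10, -2, 0 → 8 (alternating steps +8, +2, +8, +2, …).
Combining the parts gives (Venus, 8).

(Venus, 8)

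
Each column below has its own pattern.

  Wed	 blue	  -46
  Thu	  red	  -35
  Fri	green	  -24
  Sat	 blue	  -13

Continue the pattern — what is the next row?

Sun  red  -2

Day goes Wed, Thu, Fri, Sat → Sun (runs through the weekdays Mon→Sun).
For the colour, repeats blue → red → green: blue, red, green, blue → red.
Third component: +11 each step, so -46, -35, -24, -13 → -2.
So the next row is Sun  red  -2.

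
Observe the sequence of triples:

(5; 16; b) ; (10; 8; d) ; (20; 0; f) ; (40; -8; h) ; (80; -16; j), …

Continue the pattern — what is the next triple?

For the first component, ×2 each step: 5, 10, 20, 40, 80 → 160.
Second component goes 16, 8, 0, -8, -16 → -24 (−8 each step).
Letter — letters move forward 2 places in the alphabet: b, d, f, h, j → l.
Putting it together: (160; -24; l).

(160; -24; l)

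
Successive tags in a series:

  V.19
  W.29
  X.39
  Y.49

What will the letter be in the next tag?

Z

Letter — letters move forward 1 place in the alphabet: V, W, X, Y → Z.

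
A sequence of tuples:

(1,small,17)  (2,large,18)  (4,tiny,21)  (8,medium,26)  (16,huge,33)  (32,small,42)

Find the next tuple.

(64,large,53)

First component: 1, 2, 4, 8, 16, 32 → 64 (×2 each step).
Size goes small, large, tiny, medium, huge, small → large (repeats small → large → tiny → medium → huge).
Third component: differences are 1, 3, 5, … (increasing by 2 each time); 17, 18, 21, 26, 33, 42 → 53.
Combining the parts gives (64,large,53).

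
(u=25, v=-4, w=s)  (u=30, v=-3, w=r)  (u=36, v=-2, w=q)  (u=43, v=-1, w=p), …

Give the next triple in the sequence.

(u=51, v=0, w=o)

For the u, differences are 5, 6, 7, … (increasing by 1 each time): 25, 30, 36, 43 → 51.
V — +1 each step: -4, -3, -2, -1 → 0.
W goes s, r, q, p → o (letters move back 1 place in the alphabet).
So the next triple is (u=51, v=0, w=o).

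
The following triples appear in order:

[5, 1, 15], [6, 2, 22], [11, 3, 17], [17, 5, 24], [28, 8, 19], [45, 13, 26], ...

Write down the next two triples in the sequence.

[73, 21, 21], [118, 34, 28]

First component: each term is the sum of the two before it; 5, 6, 11, 17, 28, 45 → 73 → 118.
Second component: 1, 2, 3, 5, 8, 13 → 21 → 34 (each term is the sum of the two before it).
Third component: alternating steps +7, −5, +7, −5, …; 15, 22, 17, 24, 19, 26 → 21 → 28.
So the next two triples are [73, 21, 21] and [118, 34, 28].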